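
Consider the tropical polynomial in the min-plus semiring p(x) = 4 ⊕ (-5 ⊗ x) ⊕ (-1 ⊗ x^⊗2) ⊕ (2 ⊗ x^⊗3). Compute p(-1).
p(-1) = -6

A tropical monomial a ⊗ x^⊗i evaluates to a + i · x. Evaluating each term at x = -1:
  Term 0 contributes 4 + 0 · -1 = 4
  Term 1 contributes -5 + 1 · -1 = -6
  Term 2 contributes -1 + 2 · -1 = -3
  Term 3 contributes 2 + 3 · -1 = -1
p(-1) = ⊕ of these = min[4, -6, -3, -1] = -6.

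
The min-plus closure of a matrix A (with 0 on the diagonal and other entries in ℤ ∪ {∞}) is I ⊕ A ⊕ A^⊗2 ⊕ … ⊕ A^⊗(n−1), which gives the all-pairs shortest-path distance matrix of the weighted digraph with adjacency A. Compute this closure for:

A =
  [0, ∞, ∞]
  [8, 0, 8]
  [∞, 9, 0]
Closure =
  [0, ∞, ∞]
  [8, 0, 8]
  [17, 9, 0]

This is the Floyd-Warshall all-pairs shortest-path computation. For each intermediate vertex k = 0, 1, …, 2, update dist[i][j] ← min(dist[i][j], dist[i][k] + dist[k][j]). The final matrix gives, for each (i, j), the minimum total weight of any directed path from i to j (possibly empty when i = j).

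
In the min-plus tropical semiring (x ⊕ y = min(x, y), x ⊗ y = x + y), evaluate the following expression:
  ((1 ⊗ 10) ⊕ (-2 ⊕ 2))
((1 ⊗ 10) ⊕ (-2 ⊕ 2)) = -2

Expand innermost to outermost. Recall ⊕ takes the minimum of its arguments and ⊗ takes their sum. Working out the expression ((1 ⊗ 10) ⊕ (-2 ⊕ 2)) gives -2.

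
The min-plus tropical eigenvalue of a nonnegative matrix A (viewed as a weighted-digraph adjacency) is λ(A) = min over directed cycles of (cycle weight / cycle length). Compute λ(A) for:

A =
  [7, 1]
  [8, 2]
λ(A) = 2

Enumerate directed cycles and compute their means (weight / length). Sample:
  cycle 0 → 0: weight = 7, length = 1, mean = 7/1 ≈ 7.000
  cycle 1 → 1: weight = 2, length = 1, mean = 2/1 ≈ 2.000
  cycle 0 → 1 → 0: weight = 9, length = 2, mean = 9/2 ≈ 4.500
  cycle 1 → 0 → 1: weight = 9, length = 2, mean = 9/2 ≈ 4.500
Minimum mean = 2.000, attained e.g. along the cycle 1 → 1 with weight 2 and length 1. So λ(A) = 2/1 = 2.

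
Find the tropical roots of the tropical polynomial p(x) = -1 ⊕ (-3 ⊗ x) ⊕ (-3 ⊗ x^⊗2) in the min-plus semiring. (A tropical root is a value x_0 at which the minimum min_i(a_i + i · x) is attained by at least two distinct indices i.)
Roots: {0, 2}

Each tropical root is a break point of the lower envelope of the lines y = a_i + i · x (there are 3 lines, with slopes 0, 1, ..., 2). Only the lines that attain the minimum somewhere contribute to roots; other lines are dominated. Here the surviving (envelope) indices are i = 2, i = 1, i = 0.
Intersections between consecutive envelope lines give the roots: for adjacent envelope indices i < j the intersection is x = (a_i − a_j) / (j − i). Reading off the sorted break points: {0, 2}.
Verification: at each break x_0, at least two indices attain the minimum of min_i(a_i + i · x_0).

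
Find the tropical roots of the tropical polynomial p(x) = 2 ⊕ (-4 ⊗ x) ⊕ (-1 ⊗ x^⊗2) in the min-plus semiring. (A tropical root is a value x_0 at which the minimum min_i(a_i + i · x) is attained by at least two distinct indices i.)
Roots: {-3, 6}

Each tropical root is a break point of the lower envelope of the lines y = a_i + i · x (there are 3 lines, with slopes 0, 1, ..., 2). Only the lines that attain the minimum somewhere contribute to roots; other lines are dominated. Here the surviving (envelope) indices are i = 2, i = 1, i = 0.
Intersections between consecutive envelope lines give the roots: for adjacent envelope indices i < j the intersection is x = (a_i − a_j) / (j − i). Reading off the sorted break points: {-3, 6}.
Verification: at each break x_0, at least two indices attain the minimum of min_i(a_i + i · x_0).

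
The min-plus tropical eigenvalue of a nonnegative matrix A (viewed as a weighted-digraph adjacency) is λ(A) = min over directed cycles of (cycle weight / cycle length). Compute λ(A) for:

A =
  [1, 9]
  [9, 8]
λ(A) = 1

Enumerate directed cycles and compute their means (weight / length). Sample:
  cycle 0 → 0: weight = 1, length = 1, mean = 1/1 ≈ 1.000
  cycle 1 → 1: weight = 8, length = 1, mean = 8/1 ≈ 8.000
  cycle 0 → 1 → 0: weight = 18, length = 2, mean = 18/2 ≈ 9.000
  cycle 1 → 0 → 1: weight = 18, length = 2, mean = 18/2 ≈ 9.000
Minimum mean = 1.000, attained e.g. along the cycle 0 → 0 with weight 1 and length 1. So λ(A) = 1/1 = 1.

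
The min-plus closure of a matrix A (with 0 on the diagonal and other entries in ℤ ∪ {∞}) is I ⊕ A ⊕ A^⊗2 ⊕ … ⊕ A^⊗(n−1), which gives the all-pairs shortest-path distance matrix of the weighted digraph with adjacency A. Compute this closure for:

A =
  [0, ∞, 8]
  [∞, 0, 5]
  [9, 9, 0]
Closure =
  [0, 17, 8]
  [14, 0, 5]
  [9, 9, 0]

This is the Floyd-Warshall all-pairs shortest-path computation. For each intermediate vertex k = 0, 1, …, 2, update dist[i][j] ← min(dist[i][j], dist[i][k] + dist[k][j]). The final matrix gives, for each (i, j), the minimum total weight of any directed path from i to j (possibly empty when i = j).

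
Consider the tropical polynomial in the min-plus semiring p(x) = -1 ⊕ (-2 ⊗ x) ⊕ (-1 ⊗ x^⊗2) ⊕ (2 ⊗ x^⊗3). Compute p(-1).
p(-1) = -3

A tropical monomial a ⊗ x^⊗i evaluates to a + i · x. Evaluating each term at x = -1:
  Term 0 contributes -1 + 0 · -1 = -1
  Term 1 contributes -2 + 1 · -1 = -3
  Term 2 contributes -1 + 2 · -1 = -3
  Term 3 contributes 2 + 3 · -1 = -1
p(-1) = ⊕ of these = min[-1, -3, -3, -1] = -3.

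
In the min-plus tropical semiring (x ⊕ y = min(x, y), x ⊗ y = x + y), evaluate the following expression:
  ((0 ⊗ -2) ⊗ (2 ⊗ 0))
((0 ⊗ -2) ⊗ (2 ⊗ 0)) = 0

Expand innermost to outermost. Recall ⊕ takes the minimum of its arguments and ⊗ takes their sum. Working out the expression ((0 ⊗ -2) ⊗ (2 ⊗ 0)) gives 0.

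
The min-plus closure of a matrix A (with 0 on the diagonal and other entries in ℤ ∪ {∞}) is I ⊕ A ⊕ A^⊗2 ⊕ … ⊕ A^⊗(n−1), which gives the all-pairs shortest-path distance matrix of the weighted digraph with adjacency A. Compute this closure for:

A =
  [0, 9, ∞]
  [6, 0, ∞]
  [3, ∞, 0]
Closure =
  [0, 9, ∞]
  [6, 0, ∞]
  [3, 12, 0]

This is the Floyd-Warshall all-pairs shortest-path computation. For each intermediate vertex k = 0, 1, …, 2, update dist[i][j] ← min(dist[i][j], dist[i][k] + dist[k][j]). The final matrix gives, for each (i, j), the minimum total weight of any directed path from i to j (possibly empty when i = j).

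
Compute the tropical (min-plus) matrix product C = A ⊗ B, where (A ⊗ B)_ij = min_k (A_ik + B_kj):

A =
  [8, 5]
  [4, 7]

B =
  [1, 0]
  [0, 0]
A ⊗ B =
  [5, 5]
  [5, 4]

Apply the min-plus product entry-by-entry:
  C[0][0] = min over k of (A[0][0] + B[0][0] = 8 + 1 = 9, A[0][1] + B[1][0] = 5 + 0 = 5) = 5 (attained at k = 1)
  C[0][1] = min over k of (A[0][0] + B[0][1] = 8 + 0 = 8, A[0][1] + B[1][1] = 5 + 0 = 5) = 5 (attained at k = 1)
  C[1][0] = min over k of (A[1][0] + B[0][0] = 4 + 1 = 5, A[1][1] + B[1][0] = 7 + 0 = 7) = 5 (attained at k = 0)
  C[1][1] = min over k of (A[1][0] + B[0][1] = 4 + 0 = 4, A[1][1] + B[1][1] = 7 + 0 = 7) = 4 (attained at k = 0)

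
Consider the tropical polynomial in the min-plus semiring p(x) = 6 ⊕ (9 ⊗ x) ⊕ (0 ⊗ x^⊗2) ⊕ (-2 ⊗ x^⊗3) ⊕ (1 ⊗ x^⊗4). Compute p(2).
p(2) = 4

A tropical monomial a ⊗ x^⊗i evaluates to a + i · x. Evaluating each term at x = 2:
  Term 0 contributes 6 + 0 · 2 = 6
  Term 1 contributes 9 + 1 · 2 = 11
  Term 2 contributes 0 + 2 · 2 = 4
  Term 3 contributes -2 + 3 · 2 = 4
  Term 4 contributes 1 + 4 · 2 = 9
p(2) = ⊕ of these = min[6, 11, 4, 4, 9] = 4.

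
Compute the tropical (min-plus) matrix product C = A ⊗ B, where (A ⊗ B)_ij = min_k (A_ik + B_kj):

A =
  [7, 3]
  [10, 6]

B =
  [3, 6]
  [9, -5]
A ⊗ B =
  [10, -2]
  [13, 1]

Apply the min-plus product entry-by-entry:
  C[0][0] = min over k of (A[0][0] + B[0][0] = 7 + 3 = 10, A[0][1] + B[1][0] = 3 + 9 = 12) = 10 (attained at k = 0)
  C[0][1] = min over k of (A[0][0] + B[0][1] = 7 + 6 = 13, A[0][1] + B[1][1] = 3 + -5 = -2) = -2 (attained at k = 1)
  C[1][0] = min over k of (A[1][0] + B[0][0] = 10 + 3 = 13, A[1][1] + B[1][0] = 6 + 9 = 15) = 13 (attained at k = 0)
  C[1][1] = min over k of (A[1][0] + B[0][1] = 10 + 6 = 16, A[1][1] + B[1][1] = 6 + -5 = 1) = 1 (attained at k = 1)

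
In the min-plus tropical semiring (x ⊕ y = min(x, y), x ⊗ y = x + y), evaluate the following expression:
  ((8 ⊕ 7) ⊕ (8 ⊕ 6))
((8 ⊕ 7) ⊕ (8 ⊕ 6)) = 6

Expand innermost to outermost. Recall ⊕ takes the minimum of its arguments and ⊗ takes their sum. Working out the expression ((8 ⊕ 7) ⊕ (8 ⊕ 6)) gives 6.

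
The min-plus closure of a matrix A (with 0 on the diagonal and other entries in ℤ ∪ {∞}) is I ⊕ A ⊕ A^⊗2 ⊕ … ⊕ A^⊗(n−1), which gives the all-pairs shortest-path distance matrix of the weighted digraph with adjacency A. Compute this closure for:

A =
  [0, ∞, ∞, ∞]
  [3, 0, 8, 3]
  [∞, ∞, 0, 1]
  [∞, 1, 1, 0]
Closure =
  [0, ∞, ∞, ∞]
  [3, 0, 4, 3]
  [5, 2, 0, 1]
  [4, 1, 1, 0]

This is the Floyd-Warshall all-pairs shortest-path computation. For each intermediate vertex k = 0, 1, …, 3, update dist[i][j] ← min(dist[i][j], dist[i][k] + dist[k][j]). The final matrix gives, for each (i, j), the minimum total weight of any directed path from i to j (possibly empty when i = j).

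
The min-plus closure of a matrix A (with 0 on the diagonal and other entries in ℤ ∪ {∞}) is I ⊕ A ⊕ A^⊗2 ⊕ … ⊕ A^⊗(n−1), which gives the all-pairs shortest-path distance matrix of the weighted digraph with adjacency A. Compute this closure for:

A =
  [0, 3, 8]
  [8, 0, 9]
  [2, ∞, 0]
Closure =
  [0, 3, 8]
  [8, 0, 9]
  [2, 5, 0]

This is the Floyd-Warshall all-pairs shortest-path computation. For each intermediate vertex k = 0, 1, …, 2, update dist[i][j] ← min(dist[i][j], dist[i][k] + dist[k][j]). The final matrix gives, for each (i, j), the minimum total weight of any directed path from i to j (possibly empty when i = j).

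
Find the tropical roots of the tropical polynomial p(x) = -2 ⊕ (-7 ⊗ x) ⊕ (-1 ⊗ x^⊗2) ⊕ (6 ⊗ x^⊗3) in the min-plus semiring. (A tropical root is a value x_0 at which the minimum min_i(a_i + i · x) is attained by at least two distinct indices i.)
Roots: {-7, -6, 5}

Each tropical root is a break point of the lower envelope of the lines y = a_i + i · x (there are 4 lines, with slopes 0, 1, ..., 3). Only the lines that attain the minimum somewhere contribute to roots; other lines are dominated. Here the surviving (envelope) indices are i = 3, i = 2, i = 1, i = 0.
Intersections between consecutive envelope lines give the roots: for adjacent envelope indices i < j the intersection is x = (a_i − a_j) / (j − i). Reading off the sorted break points: {-7, -6, 5}.
Verification: at each break x_0, at least two indices attain the minimum of min_i(a_i + i · x_0).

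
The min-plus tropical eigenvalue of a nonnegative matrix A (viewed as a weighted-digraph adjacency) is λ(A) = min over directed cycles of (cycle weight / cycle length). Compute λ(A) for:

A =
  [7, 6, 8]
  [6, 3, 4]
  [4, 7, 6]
λ(A) = 3

Enumerate directed cycles and compute their means (weight / length). Sample:
  cycle 0 → 0: weight = 7, length = 1, mean = 7/1 ≈ 7.000
  cycle 1 → 1: weight = 3, length = 1, mean = 3/1 ≈ 3.000
  cycle 2 → 2: weight = 6, length = 1, mean = 6/1 ≈ 6.000
  cycle 0 → 1 → 0: weight = 12, length = 2, mean = 12/2 ≈ 6.000
  cycle 0 → 2 → 0: weight = 12, length = 2, mean = 12/2 ≈ 6.000
  cycle 1 → 0 → 1: weight = 12, length = 2, mean = 12/2 ≈ 6.000
Minimum mean = 3.000, attained e.g. along the cycle 1 → 1 with weight 3 and length 1. So λ(A) = 3/1 = 3.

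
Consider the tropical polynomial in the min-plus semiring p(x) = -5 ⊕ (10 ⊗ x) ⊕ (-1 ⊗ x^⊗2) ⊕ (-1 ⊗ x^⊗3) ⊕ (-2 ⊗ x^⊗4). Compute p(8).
p(8) = -5

A tropical monomial a ⊗ x^⊗i evaluates to a + i · x. Evaluating each term at x = 8:
  Term 0 contributes -5 + 0 · 8 = -5
  Term 1 contributes 10 + 1 · 8 = 18
  Term 2 contributes -1 + 2 · 8 = 15
  Term 3 contributes -1 + 3 · 8 = 23
  Term 4 contributes -2 + 4 · 8 = 30
p(8) = ⊕ of these = min[-5, 18, 15, 23, 30] = -5.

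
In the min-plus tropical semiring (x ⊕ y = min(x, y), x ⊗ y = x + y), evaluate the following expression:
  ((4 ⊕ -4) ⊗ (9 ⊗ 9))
((4 ⊕ -4) ⊗ (9 ⊗ 9)) = 14

Expand innermost to outermost. Recall ⊕ takes the minimum of its arguments and ⊗ takes their sum. Working out the expression ((4 ⊕ -4) ⊗ (9 ⊗ 9)) gives 14.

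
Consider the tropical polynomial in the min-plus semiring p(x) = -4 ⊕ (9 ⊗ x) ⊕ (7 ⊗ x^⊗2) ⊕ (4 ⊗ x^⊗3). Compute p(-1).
p(-1) = -4

A tropical monomial a ⊗ x^⊗i evaluates to a + i · x. Evaluating each term at x = -1:
  Term 0 contributes -4 + 0 · -1 = -4
  Term 1 contributes 9 + 1 · -1 = 8
  Term 2 contributes 7 + 2 · -1 = 5
  Term 3 contributes 4 + 3 · -1 = 1
p(-1) = ⊕ of these = min[-4, 8, 5, 1] = -4.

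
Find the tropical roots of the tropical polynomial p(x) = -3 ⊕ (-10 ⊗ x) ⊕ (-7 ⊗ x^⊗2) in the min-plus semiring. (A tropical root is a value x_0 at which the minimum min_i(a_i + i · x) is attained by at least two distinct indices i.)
Roots: {-3, 7}

Each tropical root is a break point of the lower envelope of the lines y = a_i + i · x (there are 3 lines, with slopes 0, 1, ..., 2). Only the lines that attain the minimum somewhere contribute to roots; other lines are dominated. Here the surviving (envelope) indices are i = 2, i = 1, i = 0.
Intersections between consecutive envelope lines give the roots: for adjacent envelope indices i < j the intersection is x = (a_i − a_j) / (j − i). Reading off the sorted break points: {-3, 7}.
Verification: at each break x_0, at least two indices attain the minimum of min_i(a_i + i · x_0).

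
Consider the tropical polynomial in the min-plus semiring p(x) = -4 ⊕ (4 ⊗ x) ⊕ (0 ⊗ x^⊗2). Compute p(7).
p(7) = -4

A tropical monomial a ⊗ x^⊗i evaluates to a + i · x. Evaluating each term at x = 7:
  Term 0 contributes -4 + 0 · 7 = -4
  Term 1 contributes 4 + 1 · 7 = 11
  Term 2 contributes 0 + 2 · 7 = 14
p(7) = ⊕ of these = min[-4, 11, 14] = -4.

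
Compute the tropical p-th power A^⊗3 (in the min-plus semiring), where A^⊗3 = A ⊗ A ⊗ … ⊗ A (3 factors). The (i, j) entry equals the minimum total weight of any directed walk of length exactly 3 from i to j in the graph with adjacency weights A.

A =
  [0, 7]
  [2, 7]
A^⊗3 =
  [0, 7]
  [2, 9]

Each entry (A^⊗3)_ij equals the minimum over all length-3 walks i = v_0 → v_1 → … → v_3 = j of Σ_t A[v_t][v_{t+1}]. For example, for (i, j) = (0, 1) we minimise over 4 possible intermediate vertex sequences; the minimum is 7, attained along the walk 0 → 0 → 0 → 1.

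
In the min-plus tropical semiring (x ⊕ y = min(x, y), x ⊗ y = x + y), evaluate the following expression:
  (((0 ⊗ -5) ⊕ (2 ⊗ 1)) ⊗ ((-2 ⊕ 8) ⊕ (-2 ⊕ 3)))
(((0 ⊗ -5) ⊕ (2 ⊗ 1)) ⊗ ((-2 ⊕ 8) ⊕ (-2 ⊕ 3))) = -7

Expand innermost to outermost. Recall ⊕ takes the minimum of its arguments and ⊗ takes their sum. Working out the expression (((0 ⊗ -5) ⊕ (2 ⊗ 1)) ⊗ ((-2 ⊕ 8) ⊕ (-2 ⊕ 3))) gives -7.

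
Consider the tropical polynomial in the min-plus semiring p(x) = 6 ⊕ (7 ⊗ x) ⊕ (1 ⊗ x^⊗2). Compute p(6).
p(6) = 6

A tropical monomial a ⊗ x^⊗i evaluates to a + i · x. Evaluating each term at x = 6:
  Term 0 contributes 6 + 0 · 6 = 6
  Term 1 contributes 7 + 1 · 6 = 13
  Term 2 contributes 1 + 2 · 6 = 13
p(6) = ⊕ of these = min[6, 13, 13] = 6.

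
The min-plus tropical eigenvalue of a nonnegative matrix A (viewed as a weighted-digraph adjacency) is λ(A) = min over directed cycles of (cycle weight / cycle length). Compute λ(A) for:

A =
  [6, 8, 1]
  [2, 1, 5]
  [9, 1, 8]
λ(A) = 1

Enumerate directed cycles and compute their means (weight / length). Sample:
  cycle 0 → 0: weight = 6, length = 1, mean = 6/1 ≈ 6.000
  cycle 1 → 1: weight = 1, length = 1, mean = 1/1 ≈ 1.000
  cycle 2 → 2: weight = 8, length = 1, mean = 8/1 ≈ 8.000
  cycle 0 → 1 → 0: weight = 10, length = 2, mean = 10/2 ≈ 5.000
  cycle 0 → 2 → 0: weight = 10, length = 2, mean = 10/2 ≈ 5.000
  cycle 1 → 0 → 1: weight = 10, length = 2, mean = 10/2 ≈ 5.000
Minimum mean = 1.000, attained e.g. along the cycle 1 → 1 with weight 1 and length 1. So λ(A) = 1/1 = 1.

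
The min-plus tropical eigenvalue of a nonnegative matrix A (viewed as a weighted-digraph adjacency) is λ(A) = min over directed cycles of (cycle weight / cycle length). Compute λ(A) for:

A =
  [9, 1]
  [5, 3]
λ(A) = 3

Enumerate directed cycles and compute their means (weight / length). Sample:
  cycle 0 → 0: weight = 9, length = 1, mean = 9/1 ≈ 9.000
  cycle 1 → 1: weight = 3, length = 1, mean = 3/1 ≈ 3.000
  cycle 0 → 1 → 0: weight = 6, length = 2, mean = 6/2 ≈ 3.000
  cycle 1 → 0 → 1: weight = 6, length = 2, mean = 6/2 ≈ 3.000
Minimum mean = 3.000, attained e.g. along the cycle 1 → 1 with weight 3 and length 1. So λ(A) = 3/1 = 3.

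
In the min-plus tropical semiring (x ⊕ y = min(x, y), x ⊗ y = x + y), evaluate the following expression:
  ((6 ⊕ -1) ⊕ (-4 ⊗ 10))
((6 ⊕ -1) ⊕ (-4 ⊗ 10)) = -1

Expand innermost to outermost. Recall ⊕ takes the minimum of its arguments and ⊗ takes their sum. Working out the expression ((6 ⊕ -1) ⊕ (-4 ⊗ 10)) gives -1.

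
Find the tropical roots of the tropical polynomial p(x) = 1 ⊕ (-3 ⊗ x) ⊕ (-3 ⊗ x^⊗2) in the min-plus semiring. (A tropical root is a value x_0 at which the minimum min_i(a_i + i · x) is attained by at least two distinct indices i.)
Roots: {0, 4}

Each tropical root is a break point of the lower envelope of the lines y = a_i + i · x (there are 3 lines, with slopes 0, 1, ..., 2). Only the lines that attain the minimum somewhere contribute to roots; other lines are dominated. Here the surviving (envelope) indices are i = 2, i = 1, i = 0.
Intersections between consecutive envelope lines give the roots: for adjacent envelope indices i < j the intersection is x = (a_i − a_j) / (j − i). Reading off the sorted break points: {0, 4}.
Verification: at each break x_0, at least two indices attain the minimum of min_i(a_i + i · x_0).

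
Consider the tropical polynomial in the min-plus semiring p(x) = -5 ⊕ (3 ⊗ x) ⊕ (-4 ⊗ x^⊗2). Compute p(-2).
p(-2) = -8

A tropical monomial a ⊗ x^⊗i evaluates to a + i · x. Evaluating each term at x = -2:
  Term 0 contributes -5 + 0 · -2 = -5
  Term 1 contributes 3 + 1 · -2 = 1
  Term 2 contributes -4 + 2 · -2 = -8
p(-2) = ⊕ of these = min[-5, 1, -8] = -8.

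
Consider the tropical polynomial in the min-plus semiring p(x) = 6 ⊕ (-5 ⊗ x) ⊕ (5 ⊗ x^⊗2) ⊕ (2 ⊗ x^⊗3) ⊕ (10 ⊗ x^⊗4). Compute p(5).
p(5) = 0

A tropical monomial a ⊗ x^⊗i evaluates to a + i · x. Evaluating each term at x = 5:
  Term 0 contributes 6 + 0 · 5 = 6
  Term 1 contributes -5 + 1 · 5 = 0
  Term 2 contributes 5 + 2 · 5 = 15
  Term 3 contributes 2 + 3 · 5 = 17
  Term 4 contributes 10 + 4 · 5 = 30
p(5) = ⊕ of these = min[6, 0, 15, 17, 30] = 0.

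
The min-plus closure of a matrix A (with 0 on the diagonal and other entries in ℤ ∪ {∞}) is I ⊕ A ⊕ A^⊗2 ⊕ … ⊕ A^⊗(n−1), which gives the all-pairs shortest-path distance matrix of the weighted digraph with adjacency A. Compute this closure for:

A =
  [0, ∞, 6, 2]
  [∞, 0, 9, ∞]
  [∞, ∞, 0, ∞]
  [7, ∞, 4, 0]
Closure =
  [0, ∞, 6, 2]
  [∞, 0, 9, ∞]
  [∞, ∞, 0, ∞]
  [7, ∞, 4, 0]

This is the Floyd-Warshall all-pairs shortest-path computation. For each intermediate vertex k = 0, 1, …, 3, update dist[i][j] ← min(dist[i][j], dist[i][k] + dist[k][j]). The final matrix gives, for each (i, j), the minimum total weight of any directed path from i to j (possibly empty when i = j).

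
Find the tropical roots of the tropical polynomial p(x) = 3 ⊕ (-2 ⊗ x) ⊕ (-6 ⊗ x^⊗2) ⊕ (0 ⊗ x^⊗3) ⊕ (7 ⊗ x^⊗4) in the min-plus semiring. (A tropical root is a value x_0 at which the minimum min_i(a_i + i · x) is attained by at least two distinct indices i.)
Roots: {-7, -6, 4, 5}

Each tropical root is a break point of the lower envelope of the lines y = a_i + i · x (there are 5 lines, with slopes 0, 1, ..., 4). Only the lines that attain the minimum somewhere contribute to roots; other lines are dominated. Here the surviving (envelope) indices are i = 4, i = 3, i = 2, i = 1, i = 0.
Intersections between consecutive envelope lines give the roots: for adjacent envelope indices i < j the intersection is x = (a_i − a_j) / (j − i). Reading off the sorted break points: {-7, -6, 4, 5}.
Verification: at each break x_0, at least two indices attain the minimum of min_i(a_i + i · x_0).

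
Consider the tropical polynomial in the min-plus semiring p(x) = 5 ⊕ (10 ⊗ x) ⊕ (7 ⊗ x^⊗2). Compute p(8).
p(8) = 5

A tropical monomial a ⊗ x^⊗i evaluates to a + i · x. Evaluating each term at x = 8:
  Term 0 contributes 5 + 0 · 8 = 5
  Term 1 contributes 10 + 1 · 8 = 18
  Term 2 contributes 7 + 2 · 8 = 23
p(8) = ⊕ of these = min[5, 18, 23] = 5.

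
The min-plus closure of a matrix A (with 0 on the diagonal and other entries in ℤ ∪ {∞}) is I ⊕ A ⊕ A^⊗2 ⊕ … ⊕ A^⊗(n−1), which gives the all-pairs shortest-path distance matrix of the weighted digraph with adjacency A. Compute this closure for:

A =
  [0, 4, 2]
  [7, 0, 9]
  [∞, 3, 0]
Closure =
  [0, 4, 2]
  [7, 0, 9]
  [10, 3, 0]

This is the Floyd-Warshall all-pairs shortest-path computation. For each intermediate vertex k = 0, 1, …, 2, update dist[i][j] ← min(dist[i][j], dist[i][k] + dist[k][j]). The final matrix gives, for each (i, j), the minimum total weight of any directed path from i to j (possibly empty when i = j).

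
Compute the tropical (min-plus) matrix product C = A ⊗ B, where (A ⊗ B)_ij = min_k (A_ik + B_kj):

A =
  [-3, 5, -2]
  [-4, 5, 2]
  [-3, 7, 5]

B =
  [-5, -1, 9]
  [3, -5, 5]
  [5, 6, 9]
A ⊗ B =
  [-8, -4, 6]
  [-9, -5, 5]
  [-8, -4, 6]

Apply the min-plus product entry-by-entry:
  C[0][0] = min over k of (A[0][0] + B[0][0] = -3 + -5 = -8, A[0][1] + B[1][0] = 5 + 3 = 8, A[0][2] + B[2][0] = -2 + 5 = 3) = -8 (attained at k = 0)
  C[0][1] = min over k of (A[0][0] + B[0][1] = -3 + -1 = -4, A[0][1] + B[1][1] = 5 + -5 = 0, A[0][2] + B[2][1] = -2 + 6 = 4) = -4 (attained at k = 0)
  C[0][2] = min over k of (A[0][0] + B[0][2] = -3 + 9 = 6, A[0][1] + B[1][2] = 5 + 5 = 10, A[0][2] + B[2][2] = -2 + 9 = 7) = 6 (attained at k = 0)
  C[1][0] = min over k of (A[1][0] + B[0][0] = -4 + -5 = -9, A[1][1] + B[1][0] = 5 + 3 = 8, A[1][2] + B[2][0] = 2 + 5 = 7) = -9 (attained at k = 0)
  C[1][1] = min over k of (A[1][0] + B[0][1] = -4 + -1 = -5, A[1][1] + B[1][1] = 5 + -5 = 0, A[1][2] + B[2][1] = 2 + 6 = 8) = -5 (attained at k = 0)
  C[1][2] = min over k of (A[1][0] + B[0][2] = -4 + 9 = 5, A[1][1] + B[1][2] = 5 + 5 = 10, A[1][2] + B[2][2] = 2 + 9 = 11) = 5 (attained at k = 0)
  C[2][0] = min over k of (A[2][0] + B[0][0] = -3 + -5 = -8, A[2][1] + B[1][0] = 7 + 3 = 10, A[2][2] + B[2][0] = 5 + 5 = 10) = -8 (attained at k = 0)
  C[2][1] = min over k of (A[2][0] + B[0][1] = -3 + -1 = -4, A[2][1] + B[1][1] = 7 + -5 = 2, A[2][2] + B[2][1] = 5 + 6 = 11) = -4 (attained at k = 0)
  C[2][2] = min over k of (A[2][0] + B[0][2] = -3 + 9 = 6, A[2][1] + B[1][2] = 7 + 5 = 12, A[2][2] + B[2][2] = 5 + 9 = 14) = 6 (attained at k = 0)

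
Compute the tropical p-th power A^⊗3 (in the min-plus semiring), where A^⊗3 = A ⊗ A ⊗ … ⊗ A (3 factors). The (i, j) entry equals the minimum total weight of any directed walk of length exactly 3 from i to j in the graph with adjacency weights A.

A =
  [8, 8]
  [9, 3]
A^⊗3 =
  [20, 14]
  [15, 9]

Each entry (A^⊗3)_ij equals the minimum over all length-3 walks i = v_0 → v_1 → … → v_3 = j of Σ_t A[v_t][v_{t+1}]. For example, for (i, j) = (0, 1) we minimise over 4 possible intermediate vertex sequences; the minimum is 14, attained along the walk 0 → 1 → 1 → 1.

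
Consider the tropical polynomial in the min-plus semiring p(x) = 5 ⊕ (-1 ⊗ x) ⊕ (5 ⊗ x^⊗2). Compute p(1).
p(1) = 0

A tropical monomial a ⊗ x^⊗i evaluates to a + i · x. Evaluating each term at x = 1:
  Term 0 contributes 5 + 0 · 1 = 5
  Term 1 contributes -1 + 1 · 1 = 0
  Term 2 contributes 5 + 2 · 1 = 7
p(1) = ⊕ of these = min[5, 0, 7] = 0.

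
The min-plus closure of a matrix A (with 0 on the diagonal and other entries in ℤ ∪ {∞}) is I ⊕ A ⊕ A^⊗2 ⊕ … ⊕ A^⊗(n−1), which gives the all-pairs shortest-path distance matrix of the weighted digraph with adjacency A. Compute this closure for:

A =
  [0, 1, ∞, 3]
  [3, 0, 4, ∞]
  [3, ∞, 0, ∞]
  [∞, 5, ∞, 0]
Closure =
  [0, 1, 5, 3]
  [3, 0, 4, 6]
  [3, 4, 0, 6]
  [8, 5, 9, 0]

This is the Floyd-Warshall all-pairs shortest-path computation. For each intermediate vertex k = 0, 1, …, 3, update dist[i][j] ← min(dist[i][j], dist[i][k] + dist[k][j]). The final matrix gives, for each (i, j), the minimum total weight of any directed path from i to j (possibly empty when i = j).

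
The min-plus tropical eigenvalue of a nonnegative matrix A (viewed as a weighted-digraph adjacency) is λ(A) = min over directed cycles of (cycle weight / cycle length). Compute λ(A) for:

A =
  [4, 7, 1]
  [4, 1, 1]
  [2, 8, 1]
λ(A) = 1

Enumerate directed cycles and compute their means (weight / length). Sample:
  cycle 0 → 0: weight = 4, length = 1, mean = 4/1 ≈ 4.000
  cycle 1 → 1: weight = 1, length = 1, mean = 1/1 ≈ 1.000
  cycle 2 → 2: weight = 1, length = 1, mean = 1/1 ≈ 1.000
  cycle 0 → 1 → 0: weight = 11, length = 2, mean = 11/2 ≈ 5.500
  cycle 0 → 2 → 0: weight = 3, length = 2, mean = 3/2 ≈ 1.500
  cycle 1 → 0 → 1: weight = 11, length = 2, mean = 11/2 ≈ 5.500
Minimum mean = 1.000, attained e.g. along the cycle 1 → 1 with weight 1 and length 1. So λ(A) = 1/1 = 1.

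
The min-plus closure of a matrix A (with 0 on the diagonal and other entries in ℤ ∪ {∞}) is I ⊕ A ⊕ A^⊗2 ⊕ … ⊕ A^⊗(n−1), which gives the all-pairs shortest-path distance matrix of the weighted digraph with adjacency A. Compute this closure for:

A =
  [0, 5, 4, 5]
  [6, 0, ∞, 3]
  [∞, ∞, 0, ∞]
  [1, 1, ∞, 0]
Closure =
  [0, 5, 4, 5]
  [4, 0, 8, 3]
  [∞, ∞, 0, ∞]
  [1, 1, 5, 0]

This is the Floyd-Warshall all-pairs shortest-path computation. For each intermediate vertex k = 0, 1, …, 3, update dist[i][j] ← min(dist[i][j], dist[i][k] + dist[k][j]). The final matrix gives, for each (i, j), the minimum total weight of any directed path from i to j (possibly empty when i = j).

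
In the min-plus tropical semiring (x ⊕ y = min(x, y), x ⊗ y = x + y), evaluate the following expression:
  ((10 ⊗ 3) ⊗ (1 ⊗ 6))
((10 ⊗ 3) ⊗ (1 ⊗ 6)) = 20

Expand innermost to outermost. Recall ⊕ takes the minimum of its arguments and ⊗ takes their sum. Working out the expression ((10 ⊗ 3) ⊗ (1 ⊗ 6)) gives 20.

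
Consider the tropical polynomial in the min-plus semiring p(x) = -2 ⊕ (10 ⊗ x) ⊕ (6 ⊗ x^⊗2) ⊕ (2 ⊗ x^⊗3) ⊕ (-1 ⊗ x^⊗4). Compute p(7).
p(7) = -2

A tropical monomial a ⊗ x^⊗i evaluates to a + i · x. Evaluating each term at x = 7:
  Term 0 contributes -2 + 0 · 7 = -2
  Term 1 contributes 10 + 1 · 7 = 17
  Term 2 contributes 6 + 2 · 7 = 20
  Term 3 contributes 2 + 3 · 7 = 23
  Term 4 contributes -1 + 4 · 7 = 27
p(7) = ⊕ of these = min[-2, 17, 20, 23, 27] = -2.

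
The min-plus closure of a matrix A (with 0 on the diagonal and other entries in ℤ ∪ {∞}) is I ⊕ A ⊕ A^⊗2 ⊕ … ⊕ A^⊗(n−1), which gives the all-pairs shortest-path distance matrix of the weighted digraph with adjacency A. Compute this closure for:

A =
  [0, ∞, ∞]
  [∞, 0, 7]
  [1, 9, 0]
Closure =
  [0, ∞, ∞]
  [8, 0, 7]
  [1, 9, 0]

This is the Floyd-Warshall all-pairs shortest-path computation. For each intermediate vertex k = 0, 1, …, 2, update dist[i][j] ← min(dist[i][j], dist[i][k] + dist[k][j]). The final matrix gives, for each (i, j), the minimum total weight of any directed path from i to j (possibly empty when i = j).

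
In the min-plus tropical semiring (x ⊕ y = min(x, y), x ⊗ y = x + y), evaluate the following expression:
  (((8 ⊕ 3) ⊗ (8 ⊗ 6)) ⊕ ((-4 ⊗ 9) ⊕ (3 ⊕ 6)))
(((8 ⊕ 3) ⊗ (8 ⊗ 6)) ⊕ ((-4 ⊗ 9) ⊕ (3 ⊕ 6))) = 3

Expand innermost to outermost. Recall ⊕ takes the minimum of its arguments and ⊗ takes their sum. Working out the expression (((8 ⊕ 3) ⊗ (8 ⊗ 6)) ⊕ ((-4 ⊗ 9) ⊕ (3 ⊕ 6))) gives 3.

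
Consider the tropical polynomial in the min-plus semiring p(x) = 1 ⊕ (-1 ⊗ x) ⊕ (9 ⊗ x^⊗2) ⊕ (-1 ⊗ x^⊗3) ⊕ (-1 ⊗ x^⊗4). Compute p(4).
p(4) = 1

A tropical monomial a ⊗ x^⊗i evaluates to a + i · x. Evaluating each term at x = 4:
  Term 0 contributes 1 + 0 · 4 = 1
  Term 1 contributes -1 + 1 · 4 = 3
  Term 2 contributes 9 + 2 · 4 = 17
  Term 3 contributes -1 + 3 · 4 = 11
  Term 4 contributes -1 + 4 · 4 = 15
p(4) = ⊕ of these = min[1, 3, 17, 11, 15] = 1.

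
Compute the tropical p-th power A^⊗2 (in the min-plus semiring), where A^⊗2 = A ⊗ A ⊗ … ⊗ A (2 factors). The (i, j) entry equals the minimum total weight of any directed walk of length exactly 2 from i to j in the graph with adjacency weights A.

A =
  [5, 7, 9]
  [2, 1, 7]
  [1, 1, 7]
A^⊗2 =
  [9, 8, 14]
  [3, 2, 8]
  [3, 2, 8]

Each entry (A^⊗2)_ij equals the minimum over all length-2 walks i = v_0 → v_1 → … → v_2 = j of Σ_t A[v_t][v_{t+1}]. For example, for (i, j) = (0, 2) we minimise over 3 possible intermediate vertex sequences; the minimum is 14, attained along the walk 0 → 0 → 2.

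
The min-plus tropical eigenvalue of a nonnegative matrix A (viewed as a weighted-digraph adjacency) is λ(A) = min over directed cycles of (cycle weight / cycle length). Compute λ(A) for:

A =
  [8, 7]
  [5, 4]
λ(A) = 4

Enumerate directed cycles and compute their means (weight / length). Sample:
  cycle 0 → 0: weight = 8, length = 1, mean = 8/1 ≈ 8.000
  cycle 1 → 1: weight = 4, length = 1, mean = 4/1 ≈ 4.000
  cycle 0 → 1 → 0: weight = 12, length = 2, mean = 12/2 ≈ 6.000
  cycle 1 → 0 → 1: weight = 12, length = 2, mean = 12/2 ≈ 6.000
Minimum mean = 4.000, attained e.g. along the cycle 1 → 1 with weight 4 and length 1. So λ(A) = 4/1 = 4.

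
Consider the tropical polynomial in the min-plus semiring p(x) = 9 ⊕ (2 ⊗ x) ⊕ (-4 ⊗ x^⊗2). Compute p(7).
p(7) = 9

A tropical monomial a ⊗ x^⊗i evaluates to a + i · x. Evaluating each term at x = 7:
  Term 0 contributes 9 + 0 · 7 = 9
  Term 1 contributes 2 + 1 · 7 = 9
  Term 2 contributes -4 + 2 · 7 = 10
p(7) = ⊕ of these = min[9, 9, 10] = 9.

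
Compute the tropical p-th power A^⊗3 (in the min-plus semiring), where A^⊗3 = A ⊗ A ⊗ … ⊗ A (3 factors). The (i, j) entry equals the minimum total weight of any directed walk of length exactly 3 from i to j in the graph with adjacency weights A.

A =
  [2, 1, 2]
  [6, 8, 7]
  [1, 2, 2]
A^⊗3 =
  [5, 4, 5]
  [9, 9, 10]
  [4, 4, 5]

Each entry (A^⊗3)_ij equals the minimum over all length-3 walks i = v_0 → v_1 → … → v_3 = j of Σ_t A[v_t][v_{t+1}]. For example, for (i, j) = (0, 2) we minimise over 9 possible intermediate vertex sequences; the minimum is 5, attained along the walk 0 → 2 → 0 → 2.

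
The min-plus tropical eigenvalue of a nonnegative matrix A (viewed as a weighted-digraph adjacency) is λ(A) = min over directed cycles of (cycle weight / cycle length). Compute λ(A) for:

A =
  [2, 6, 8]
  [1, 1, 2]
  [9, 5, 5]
λ(A) = 1

Enumerate directed cycles and compute their means (weight / length). Sample:
  cycle 0 → 0: weight = 2, length = 1, mean = 2/1 ≈ 2.000
  cycle 1 → 1: weight = 1, length = 1, mean = 1/1 ≈ 1.000
  cycle 2 → 2: weight = 5, length = 1, mean = 5/1 ≈ 5.000
  cycle 0 → 1 → 0: weight = 7, length = 2, mean = 7/2 ≈ 3.500
  cycle 0 → 2 → 0: weight = 17, length = 2, mean = 17/2 ≈ 8.500
  cycle 1 → 0 → 1: weight = 7, length = 2, mean = 7/2 ≈ 3.500
Minimum mean = 1.000, attained e.g. along the cycle 1 → 1 with weight 1 and length 1. So λ(A) = 1/1 = 1.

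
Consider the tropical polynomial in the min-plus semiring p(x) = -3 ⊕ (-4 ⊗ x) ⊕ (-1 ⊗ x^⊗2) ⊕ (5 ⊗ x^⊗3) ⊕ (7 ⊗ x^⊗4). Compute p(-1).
p(-1) = -5

A tropical monomial a ⊗ x^⊗i evaluates to a + i · x. Evaluating each term at x = -1:
  Term 0 contributes -3 + 0 · -1 = -3
  Term 1 contributes -4 + 1 · -1 = -5
  Term 2 contributes -1 + 2 · -1 = -3
  Term 3 contributes 5 + 3 · -1 = 2
  Term 4 contributes 7 + 4 · -1 = 3
p(-1) = ⊕ of these = min[-3, -5, -3, 2, 3] = -5.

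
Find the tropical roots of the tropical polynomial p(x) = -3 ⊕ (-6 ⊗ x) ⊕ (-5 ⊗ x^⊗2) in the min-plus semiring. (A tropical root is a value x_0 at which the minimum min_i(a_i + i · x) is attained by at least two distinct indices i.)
Roots: {-1, 3}

Each tropical root is a break point of the lower envelope of the lines y = a_i + i · x (there are 3 lines, with slopes 0, 1, ..., 2). Only the lines that attain the minimum somewhere contribute to roots; other lines are dominated. Here the surviving (envelope) indices are i = 2, i = 1, i = 0.
Intersections between consecutive envelope lines give the roots: for adjacent envelope indices i < j the intersection is x = (a_i − a_j) / (j − i). Reading off the sorted break points: {-1, 3}.
Verification: at each break x_0, at least two indices attain the minimum of min_i(a_i + i · x_0).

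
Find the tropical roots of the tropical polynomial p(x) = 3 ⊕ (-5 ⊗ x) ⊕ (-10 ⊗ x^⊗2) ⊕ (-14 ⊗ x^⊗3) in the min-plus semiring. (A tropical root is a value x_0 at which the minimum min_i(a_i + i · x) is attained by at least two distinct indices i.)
Roots: {4, 5, 8}

Each tropical root is a break point of the lower envelope of the lines y = a_i + i · x (there are 4 lines, with slopes 0, 1, ..., 3). Only the lines that attain the minimum somewhere contribute to roots; other lines are dominated. Here the surviving (envelope) indices are i = 3, i = 2, i = 1, i = 0.
Intersections between consecutive envelope lines give the roots: for adjacent envelope indices i < j the intersection is x = (a_i − a_j) / (j − i). Reading off the sorted break points: {4, 5, 8}.
Verification: at each break x_0, at least two indices attain the minimum of min_i(a_i + i · x_0).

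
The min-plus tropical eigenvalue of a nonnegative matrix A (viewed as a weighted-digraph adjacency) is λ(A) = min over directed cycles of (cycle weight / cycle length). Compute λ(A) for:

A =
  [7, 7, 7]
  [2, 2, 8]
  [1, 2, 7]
λ(A) = 2

Enumerate directed cycles and compute their means (weight / length). Sample:
  cycle 0 → 0: weight = 7, length = 1, mean = 7/1 ≈ 7.000
  cycle 1 → 1: weight = 2, length = 1, mean = 2/1 ≈ 2.000
  cycle 2 → 2: weight = 7, length = 1, mean = 7/1 ≈ 7.000
  cycle 0 → 1 → 0: weight = 9, length = 2, mean = 9/2 ≈ 4.500
  cycle 0 → 2 → 0: weight = 8, length = 2, mean = 8/2 ≈ 4.000
  cycle 1 → 0 → 1: weight = 9, length = 2, mean = 9/2 ≈ 4.500
Minimum mean = 2.000, attained e.g. along the cycle 1 → 1 with weight 2 and length 1. So λ(A) = 2/1 = 2.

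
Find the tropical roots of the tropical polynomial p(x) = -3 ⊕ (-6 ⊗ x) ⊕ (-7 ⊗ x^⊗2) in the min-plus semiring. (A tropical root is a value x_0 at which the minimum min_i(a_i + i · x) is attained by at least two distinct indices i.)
Roots: {1, 3}

Each tropical root is a break point of the lower envelope of the lines y = a_i + i · x (there are 3 lines, with slopes 0, 1, ..., 2). Only the lines that attain the minimum somewhere contribute to roots; other lines are dominated. Here the surviving (envelope) indices are i = 2, i = 1, i = 0.
Intersections between consecutive envelope lines give the roots: for adjacent envelope indices i < j the intersection is x = (a_i − a_j) / (j − i). Reading off the sorted break points: {1, 3}.
Verification: at each break x_0, at least two indices attain the minimum of min_i(a_i + i · x_0).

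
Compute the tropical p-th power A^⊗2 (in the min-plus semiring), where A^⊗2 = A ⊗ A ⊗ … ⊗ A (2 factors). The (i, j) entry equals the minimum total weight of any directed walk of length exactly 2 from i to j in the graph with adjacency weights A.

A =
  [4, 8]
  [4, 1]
A^⊗2 =
  [8, 9]
  [5, 2]

Each entry (A^⊗2)_ij equals the minimum over all length-2 walks i = v_0 → v_1 → … → v_2 = j of Σ_t A[v_t][v_{t+1}]. For example, for (i, j) = (0, 1) we minimise over 2 possible intermediate vertex sequences; the minimum is 9, attained along the walk 0 → 1 → 1.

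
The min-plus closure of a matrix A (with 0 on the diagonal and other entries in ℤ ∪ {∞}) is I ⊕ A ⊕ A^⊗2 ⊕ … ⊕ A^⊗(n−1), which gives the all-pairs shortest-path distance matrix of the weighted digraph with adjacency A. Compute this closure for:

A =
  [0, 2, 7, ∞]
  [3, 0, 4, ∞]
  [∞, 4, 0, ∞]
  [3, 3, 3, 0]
Closure =
  [0, 2, 6, ∞]
  [3, 0, 4, ∞]
  [7, 4, 0, ∞]
  [3, 3, 3, 0]

This is the Floyd-Warshall all-pairs shortest-path computation. For each intermediate vertex k = 0, 1, …, 3, update dist[i][j] ← min(dist[i][j], dist[i][k] + dist[k][j]). The final matrix gives, for each (i, j), the minimum total weight of any directed path from i to j (possibly empty when i = j).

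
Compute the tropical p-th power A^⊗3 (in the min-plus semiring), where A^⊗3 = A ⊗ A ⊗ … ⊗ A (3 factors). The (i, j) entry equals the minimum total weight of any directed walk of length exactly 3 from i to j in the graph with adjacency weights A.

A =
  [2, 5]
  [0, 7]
A^⊗3 =
  [6, 9]
  [4, 7]

Each entry (A^⊗3)_ij equals the minimum over all length-3 walks i = v_0 → v_1 → … → v_3 = j of Σ_t A[v_t][v_{t+1}]. For example, for (i, j) = (0, 1) we minimise over 4 possible intermediate vertex sequences; the minimum is 9, attained along the walk 0 → 0 → 0 → 1.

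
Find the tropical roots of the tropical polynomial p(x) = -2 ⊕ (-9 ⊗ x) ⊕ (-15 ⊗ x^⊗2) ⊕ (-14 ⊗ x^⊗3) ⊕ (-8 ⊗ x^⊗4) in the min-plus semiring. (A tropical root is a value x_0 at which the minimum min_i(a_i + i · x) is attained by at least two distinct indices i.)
Roots: {-6, -1, 6, 7}

Each tropical root is a break point of the lower envelope of the lines y = a_i + i · x (there are 5 lines, with slopes 0, 1, ..., 4). Only the lines that attain the minimum somewhere contribute to roots; other lines are dominated. Here the surviving (envelope) indices are i = 4, i = 3, i = 2, i = 1, i = 0.
Intersections between consecutive envelope lines give the roots: for adjacent envelope indices i < j the intersection is x = (a_i − a_j) / (j − i). Reading off the sorted break points: {-6, -1, 6, 7}.
Verification: at each break x_0, at least two indices attain the minimum of min_i(a_i + i · x_0).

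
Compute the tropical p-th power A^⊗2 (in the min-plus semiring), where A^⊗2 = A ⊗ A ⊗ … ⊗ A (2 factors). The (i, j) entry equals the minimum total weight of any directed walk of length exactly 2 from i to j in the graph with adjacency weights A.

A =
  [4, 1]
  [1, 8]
A^⊗2 =
  [2, 5]
  [5, 2]

Each entry (A^⊗2)_ij equals the minimum over all length-2 walks i = v_0 → v_1 → … → v_2 = j of Σ_t A[v_t][v_{t+1}]. For example, for (i, j) = (0, 1) we minimise over 2 possible intermediate vertex sequences; the minimum is 5, attained along the walk 0 → 0 → 1.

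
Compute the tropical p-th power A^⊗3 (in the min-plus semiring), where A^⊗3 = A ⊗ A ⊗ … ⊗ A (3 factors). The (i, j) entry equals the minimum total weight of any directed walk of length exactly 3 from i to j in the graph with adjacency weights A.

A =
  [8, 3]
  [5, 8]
A^⊗3 =
  [16, 11]
  [13, 16]

Each entry (A^⊗3)_ij equals the minimum over all length-3 walks i = v_0 → v_1 → … → v_3 = j of Σ_t A[v_t][v_{t+1}]. For example, for (i, j) = (0, 1) we minimise over 4 possible intermediate vertex sequences; the minimum is 11, attained along the walk 0 → 1 → 0 → 1.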